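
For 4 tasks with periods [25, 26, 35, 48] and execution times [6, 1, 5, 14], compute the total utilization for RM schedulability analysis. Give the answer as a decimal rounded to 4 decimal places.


Compute individual utilizations (exact fractions):
  Task 1: C/T = 6/25 (approx. 0.24)
  Task 2: C/T = 1/26 (approx. 0.0385)
  Task 3: C/T = 5/35 = 1/7 (approx. 0.1429)
  Task 4: C/T = 14/48 = 7/24 (approx. 0.2917)
Total utilization U = 6/25 + 1/26 + 1/7 + 7/24 = 38929/54600
Rounded to 4 decimal places: U = 0.7130
RM (Liu & Layland) bound for 4 tasks = 0.756828; compare with U = 38929/54600 (approx. 0.712985)
U <= bound, so schedulable by RM sufficient condition.

0.7130


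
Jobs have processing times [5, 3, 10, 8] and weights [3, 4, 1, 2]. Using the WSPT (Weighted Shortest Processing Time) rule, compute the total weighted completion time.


Compute p/w ratios and sort ascending (WSPT): [(3, 4), (5, 3), (8, 2), (10, 1)]
Compute weighted completion times:
  Job (p=3,w=4): C=3, w*C=4*3=12
  Job (p=5,w=3): C=8, w*C=3*8=24
  Job (p=8,w=2): C=16, w*C=2*16=32
  Job (p=10,w=1): C=26, w*C=1*26=26
Total weighted completion time = 94

94


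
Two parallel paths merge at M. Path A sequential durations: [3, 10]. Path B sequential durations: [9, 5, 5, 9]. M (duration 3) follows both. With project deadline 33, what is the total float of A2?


Forward pass: ES(A2) = sum of predecessors on chain A = 3
EF = ES + duration = 3 + 10 = 13
Backward pass: LF(M) = deadline = 33; LS(M) = 33 - 3 = 30
LF(A2) = LS(M) - sum(successors on chain A) = 30 - 0 = 30
LS = LF - duration = 30 - 10 = 20
Total float = LS - ES = 20 - 3 = 17

17


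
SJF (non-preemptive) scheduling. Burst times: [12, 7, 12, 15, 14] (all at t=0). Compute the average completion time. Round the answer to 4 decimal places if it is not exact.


SJF order (ascending): [7, 12, 12, 14, 15]
Completion times:
  Job 1: burst=7, C=7
  Job 2: burst=12, C=19
  Job 3: burst=12, C=31
  Job 4: burst=14, C=45
  Job 5: burst=15, C=60
Average completion = 162/5 = 32.4

32.4


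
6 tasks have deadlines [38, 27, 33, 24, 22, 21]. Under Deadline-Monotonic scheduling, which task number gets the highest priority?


Sort tasks by relative deadline (ascending):
  Task 6: deadline = 21
  Task 5: deadline = 22
  Task 4: deadline = 24
  Task 2: deadline = 27
  Task 3: deadline = 33
  Task 1: deadline = 38
Priority order (highest first): [6, 5, 4, 2, 3, 1]
Highest priority task = 6

6


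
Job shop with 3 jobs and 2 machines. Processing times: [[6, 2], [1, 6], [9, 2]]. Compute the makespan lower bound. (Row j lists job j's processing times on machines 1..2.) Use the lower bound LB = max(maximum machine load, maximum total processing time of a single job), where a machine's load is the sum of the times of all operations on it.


Machine loads:
  Machine 1: 6 + 1 + 9 = 16
  Machine 2: 2 + 6 + 2 = 10
Max machine load = 16
Job totals:
  Job 1: 8
  Job 2: 7
  Job 3: 11
Max job total = 11
Lower bound = max(16, 11) = 16

16


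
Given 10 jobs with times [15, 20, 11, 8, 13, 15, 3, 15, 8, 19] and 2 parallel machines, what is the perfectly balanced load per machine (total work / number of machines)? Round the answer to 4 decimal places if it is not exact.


Total processing time = 15 + 20 + 11 + 8 + 13 + 15 + 3 + 15 + 8 + 19 = 127
Number of machines = 2
Ideal balanced load = 127 / 2 = 63.5

63.5


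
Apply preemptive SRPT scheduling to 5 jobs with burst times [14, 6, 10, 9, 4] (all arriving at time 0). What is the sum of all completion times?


Since all jobs arrive at t=0, SRPT equals SPT ordering.
SPT order: [4, 6, 9, 10, 14]
Completion times:
  Job 1: p=4, C=4
  Job 2: p=6, C=10
  Job 3: p=9, C=19
  Job 4: p=10, C=29
  Job 5: p=14, C=43
Total completion time = 4 + 10 + 19 + 29 + 43 = 105

105


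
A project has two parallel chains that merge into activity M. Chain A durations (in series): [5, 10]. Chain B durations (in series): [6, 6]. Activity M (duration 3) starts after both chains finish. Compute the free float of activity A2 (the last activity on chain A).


ES(A2) = sum of predecessors on chain A = 5
EF(A2) = ES + duration = 5 + 10 = 15
Successor of A2 is M. ES(M) = max(sum(A), sum(B)) = max(15, 12) = 15
Free float = ES(successor) - EF(current) = 15 - 15 = 0

0


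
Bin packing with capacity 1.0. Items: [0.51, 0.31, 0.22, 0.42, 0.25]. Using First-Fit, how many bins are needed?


Place items sequentially using First-Fit:
  Item 0.51 -> new Bin 1
  Item 0.31 -> Bin 1 (now 0.82)
  Item 0.22 -> new Bin 2
  Item 0.42 -> Bin 2 (now 0.64)
  Item 0.25 -> Bin 2 (now 0.89)
Total bins used = 2

2


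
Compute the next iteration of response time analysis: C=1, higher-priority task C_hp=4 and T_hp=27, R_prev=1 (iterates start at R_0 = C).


R_next = C + ceil(R_prev / T_hp) * C_hp
ceil(1 / 27) = ceil(0.037) = 1
Interference = 1 * 4 = 4
R_next = 1 + 4 = 5

5


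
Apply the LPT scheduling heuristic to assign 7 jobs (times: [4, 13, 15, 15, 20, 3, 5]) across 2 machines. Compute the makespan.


Sort jobs in decreasing order (LPT): [20, 15, 15, 13, 5, 4, 3]
Assign each job to the least loaded machine:
  Machine 1: jobs [20, 13, 4], load = 37
  Machine 2: jobs [15, 15, 5, 3], load = 38
Makespan = max load = 38

38


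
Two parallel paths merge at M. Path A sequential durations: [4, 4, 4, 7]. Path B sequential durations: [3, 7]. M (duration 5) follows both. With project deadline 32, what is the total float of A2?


Forward pass: ES(A2) = sum of predecessors on chain A = 4
EF = ES + duration = 4 + 4 = 8
Backward pass: LF(M) = deadline = 32; LS(M) = 32 - 5 = 27
LF(A2) = LS(M) - sum(successors on chain A) = 27 - 11 = 16
LS = LF - duration = 16 - 4 = 12
Total float = LS - ES = 12 - 4 = 8

8


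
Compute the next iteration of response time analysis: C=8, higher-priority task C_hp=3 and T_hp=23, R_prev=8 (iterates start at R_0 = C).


R_next = C + ceil(R_prev / T_hp) * C_hp
ceil(8 / 23) = ceil(0.3478) = 1
Interference = 1 * 3 = 3
R_next = 8 + 3 = 11

11


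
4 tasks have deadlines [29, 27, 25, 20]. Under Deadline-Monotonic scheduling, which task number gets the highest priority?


Sort tasks by relative deadline (ascending):
  Task 4: deadline = 20
  Task 3: deadline = 25
  Task 2: deadline = 27
  Task 1: deadline = 29
Priority order (highest first): [4, 3, 2, 1]
Highest priority task = 4

4


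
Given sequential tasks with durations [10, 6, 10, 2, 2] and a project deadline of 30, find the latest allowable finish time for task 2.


LF(activity 2) = deadline - sum of successor durations
Successors: activities 3 through 5 with durations [10, 2, 2]
Sum of successor durations = 14
LF = 30 - 14 = 16

16


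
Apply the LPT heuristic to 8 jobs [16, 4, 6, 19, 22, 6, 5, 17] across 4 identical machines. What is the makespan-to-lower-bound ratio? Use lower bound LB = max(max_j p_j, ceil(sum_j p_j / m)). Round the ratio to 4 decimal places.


LPT order: [22, 19, 17, 16, 6, 6, 5, 4]
Machine loads after assignment: [26, 24, 23, 22]
LPT makespan = 26
Lower bound = max(max_job, ceil(total/4)) = max(22, 24) = 24
Ratio = 26 / 24 = 1.0833

1.0833


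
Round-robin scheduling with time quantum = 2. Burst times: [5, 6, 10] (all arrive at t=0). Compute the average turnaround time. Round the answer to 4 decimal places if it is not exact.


Time quantum = 2
Execution trace:
  J1 runs 2 units, time = 2
  J2 runs 2 units, time = 4
  J3 runs 2 units, time = 6
  J1 runs 2 units, time = 8
  J2 runs 2 units, time = 10
  J3 runs 2 units, time = 12
  J1 runs 1 units, time = 13
  J2 runs 2 units, time = 15
  J3 runs 2 units, time = 17
  J3 runs 2 units, time = 19
  J3 runs 2 units, time = 21
Finish times: [13, 15, 21]
Average turnaround = 49/3 = 16.3333

16.3333


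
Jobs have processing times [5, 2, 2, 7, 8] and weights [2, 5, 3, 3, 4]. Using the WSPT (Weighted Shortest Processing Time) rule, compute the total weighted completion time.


Compute p/w ratios and sort ascending (WSPT): [(2, 5), (2, 3), (8, 4), (7, 3), (5, 2)]
Compute weighted completion times:
  Job (p=2,w=5): C=2, w*C=5*2=10
  Job (p=2,w=3): C=4, w*C=3*4=12
  Job (p=8,w=4): C=12, w*C=4*12=48
  Job (p=7,w=3): C=19, w*C=3*19=57
  Job (p=5,w=2): C=24, w*C=2*24=48
Total weighted completion time = 175

175


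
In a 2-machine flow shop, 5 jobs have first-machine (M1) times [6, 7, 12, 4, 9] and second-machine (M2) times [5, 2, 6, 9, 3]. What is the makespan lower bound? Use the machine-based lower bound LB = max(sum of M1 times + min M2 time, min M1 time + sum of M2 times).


LB1 = sum(M1 times) + min(M2 times) = 38 + 2 = 40
LB2 = min(M1 times) + sum(M2 times) = 4 + 25 = 29
Lower bound = max(LB1, LB2) = max(40, 29) = 40

40


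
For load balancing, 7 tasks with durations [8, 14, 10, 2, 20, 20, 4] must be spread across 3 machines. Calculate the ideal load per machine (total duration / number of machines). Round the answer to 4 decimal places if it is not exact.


Total processing time = 8 + 14 + 10 + 2 + 20 + 20 + 4 = 78
Number of machines = 3
Ideal balanced load = 78 / 3 = 26.0

26.0


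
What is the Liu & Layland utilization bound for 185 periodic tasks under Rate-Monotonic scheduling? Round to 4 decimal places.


Compute 2^(1/185) = 1.0037537693
Subtract 1: 1.0037537693 - 1 = 0.0037537693
Multiply by n: 185 * 0.0037537693 = 0.6944473205
Round to 4 dp: 0.6944

0.6944


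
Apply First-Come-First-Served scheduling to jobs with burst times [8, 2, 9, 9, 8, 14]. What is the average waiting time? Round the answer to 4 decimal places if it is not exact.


FCFS order (as given): [8, 2, 9, 9, 8, 14]
Waiting times:
  Job 1: wait = 0
  Job 2: wait = 8
  Job 3: wait = 10
  Job 4: wait = 19
  Job 5: wait = 28
  Job 6: wait = 36
Sum of waiting times = 101
Average waiting time = 101/6 = 16.8333

16.8333


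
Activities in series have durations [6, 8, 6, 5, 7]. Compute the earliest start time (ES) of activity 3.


Activity 3 starts after activities 1 through 2 complete.
Predecessor durations: [6, 8]
ES = 6 + 8 = 14

14


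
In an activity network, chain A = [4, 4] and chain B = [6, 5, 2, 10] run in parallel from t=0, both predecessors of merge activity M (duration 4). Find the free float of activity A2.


ES(A2) = sum of predecessors on chain A = 4
EF(A2) = ES + duration = 4 + 4 = 8
Successor of A2 is M. ES(M) = max(sum(A), sum(B)) = max(8, 23) = 23
Free float = ES(successor) - EF(current) = 23 - 8 = 15

15


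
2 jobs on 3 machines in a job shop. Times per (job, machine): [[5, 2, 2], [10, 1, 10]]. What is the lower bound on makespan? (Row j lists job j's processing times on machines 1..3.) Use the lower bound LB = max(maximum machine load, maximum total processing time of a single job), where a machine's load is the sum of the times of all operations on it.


Machine loads:
  Machine 1: 5 + 10 = 15
  Machine 2: 2 + 1 = 3
  Machine 3: 2 + 10 = 12
Max machine load = 15
Job totals:
  Job 1: 9
  Job 2: 21
Max job total = 21
Lower bound = max(15, 21) = 21

21


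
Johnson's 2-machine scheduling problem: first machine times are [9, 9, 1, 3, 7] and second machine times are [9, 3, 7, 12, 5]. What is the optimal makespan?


Apply Johnson's rule:
  Group 1 (a <= b): [(3, 1, 7), (4, 3, 12), (1, 9, 9)]
  Group 2 (a > b): [(5, 7, 5), (2, 9, 3)]
Optimal job order: [3, 4, 1, 5, 2]
Schedule:
  Job 3: M1 done at 1, M2 done at 8
  Job 4: M1 done at 4, M2 done at 20
  Job 1: M1 done at 13, M2 done at 29
  Job 5: M1 done at 20, M2 done at 34
  Job 2: M1 done at 29, M2 done at 37
Makespan = 37

37


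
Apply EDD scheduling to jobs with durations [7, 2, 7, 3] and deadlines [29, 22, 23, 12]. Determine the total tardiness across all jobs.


Sort by due date (EDD order): [(3, 12), (2, 22), (7, 23), (7, 29)]
Compute completion times and tardiness:
  Job 1: p=3, d=12, C=3, tardiness=max(0,3-12)=0
  Job 2: p=2, d=22, C=5, tardiness=max(0,5-22)=0
  Job 3: p=7, d=23, C=12, tardiness=max(0,12-23)=0
  Job 4: p=7, d=29, C=19, tardiness=max(0,19-29)=0
Total tardiness = 0

0


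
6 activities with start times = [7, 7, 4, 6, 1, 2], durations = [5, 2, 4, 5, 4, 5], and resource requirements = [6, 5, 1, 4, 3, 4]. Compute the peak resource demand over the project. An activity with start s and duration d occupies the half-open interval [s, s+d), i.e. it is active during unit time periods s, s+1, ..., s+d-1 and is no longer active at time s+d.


Each activity i is active on [start_i, start_i + duration_i).
Compute total resource usage per time slot:
  t=0: active resources = [], total = 0
  t=1: active resources = [3], total = 3
  t=2: active resources = [3, 4], total = 7
  t=3: active resources = [3, 4], total = 7
  t=4: active resources = [1, 3, 4], total = 8
  t=5: active resources = [1, 4], total = 5
  t=6: active resources = [1, 4, 4], total = 9
  t=7: active resources = [6, 5, 1, 4], total = 16
  t=8: active resources = [6, 5, 4], total = 15
  t=9: active resources = [6, 4], total = 10
  t=10: active resources = [6, 4], total = 10
  t=11: active resources = [6], total = 6
Peak resource demand = 16

16


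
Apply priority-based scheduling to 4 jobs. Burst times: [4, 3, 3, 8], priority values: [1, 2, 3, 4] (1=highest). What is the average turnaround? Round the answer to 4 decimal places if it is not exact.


Sort by priority (ascending = highest first):
Order: [(1, 4), (2, 3), (3, 3), (4, 8)]
Completion times:
  Priority 1, burst=4, C=4
  Priority 2, burst=3, C=7
  Priority 3, burst=3, C=10
  Priority 4, burst=8, C=18
Average turnaround = 39/4 = 9.75

9.75


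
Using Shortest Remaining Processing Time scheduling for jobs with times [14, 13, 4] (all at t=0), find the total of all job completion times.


Since all jobs arrive at t=0, SRPT equals SPT ordering.
SPT order: [4, 13, 14]
Completion times:
  Job 1: p=4, C=4
  Job 2: p=13, C=17
  Job 3: p=14, C=31
Total completion time = 4 + 17 + 31 = 52

52


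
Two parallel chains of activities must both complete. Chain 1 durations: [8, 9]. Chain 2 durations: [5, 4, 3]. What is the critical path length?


Path A total = 8 + 9 = 17
Path B total = 5 + 4 + 3 = 12
Critical path = longest path = max(17, 12) = 17

17


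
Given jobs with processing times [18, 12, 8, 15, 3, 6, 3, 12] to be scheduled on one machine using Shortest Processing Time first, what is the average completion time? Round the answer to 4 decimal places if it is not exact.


Sort jobs by processing time (SPT order): [3, 3, 6, 8, 12, 12, 15, 18]
Compute completion times sequentially:
  Job 1: processing = 3, completes at 3
  Job 2: processing = 3, completes at 6
  Job 3: processing = 6, completes at 12
  Job 4: processing = 8, completes at 20
  Job 5: processing = 12, completes at 32
  Job 6: processing = 12, completes at 44
  Job 7: processing = 15, completes at 59
  Job 8: processing = 18, completes at 77
Sum of completion times = 253
Average completion time = 253/8 = 31.625

31.625


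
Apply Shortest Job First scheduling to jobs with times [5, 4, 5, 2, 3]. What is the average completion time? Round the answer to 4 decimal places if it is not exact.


SJF order (ascending): [2, 3, 4, 5, 5]
Completion times:
  Job 1: burst=2, C=2
  Job 2: burst=3, C=5
  Job 3: burst=4, C=9
  Job 4: burst=5, C=14
  Job 5: burst=5, C=19
Average completion = 49/5 = 9.8

9.8


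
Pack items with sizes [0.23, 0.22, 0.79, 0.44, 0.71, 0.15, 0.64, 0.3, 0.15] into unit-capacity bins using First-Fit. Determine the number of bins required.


Place items sequentially using First-Fit:
  Item 0.23 -> new Bin 1
  Item 0.22 -> Bin 1 (now 0.45)
  Item 0.79 -> new Bin 2
  Item 0.44 -> Bin 1 (now 0.89)
  Item 0.71 -> new Bin 3
  Item 0.15 -> Bin 2 (now 0.94)
  Item 0.64 -> new Bin 4
  Item 0.3 -> Bin 4 (now 0.94)
  Item 0.15 -> Bin 3 (now 0.86)
Total bins used = 4

4


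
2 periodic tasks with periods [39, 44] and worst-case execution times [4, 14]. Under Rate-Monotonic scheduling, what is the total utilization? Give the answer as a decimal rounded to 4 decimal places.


Compute individual utilizations (exact fractions):
  Task 1: C/T = 4/39 (approx. 0.1026)
  Task 2: C/T = 14/44 = 7/22 (approx. 0.3182)
Total utilization U = 4/39 + 7/22 = 361/858
Rounded to 4 decimal places: U = 0.4207
RM (Liu & Layland) bound for 2 tasks = 0.828427; compare with U = 361/858 (approx. 0.420746)
U <= bound, so schedulable by RM sufficient condition.

0.4207


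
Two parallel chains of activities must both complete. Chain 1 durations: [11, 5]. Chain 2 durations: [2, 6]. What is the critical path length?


Path A total = 11 + 5 = 16
Path B total = 2 + 6 = 8
Critical path = longest path = max(16, 8) = 16

16


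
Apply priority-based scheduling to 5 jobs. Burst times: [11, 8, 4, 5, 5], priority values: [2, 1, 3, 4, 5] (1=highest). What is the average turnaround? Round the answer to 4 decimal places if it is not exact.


Sort by priority (ascending = highest first):
Order: [(1, 8), (2, 11), (3, 4), (4, 5), (5, 5)]
Completion times:
  Priority 1, burst=8, C=8
  Priority 2, burst=11, C=19
  Priority 3, burst=4, C=23
  Priority 4, burst=5, C=28
  Priority 5, burst=5, C=33
Average turnaround = 111/5 = 22.2

22.2


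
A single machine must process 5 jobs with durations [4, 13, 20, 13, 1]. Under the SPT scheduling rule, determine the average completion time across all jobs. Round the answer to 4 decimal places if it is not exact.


Sort jobs by processing time (SPT order): [1, 4, 13, 13, 20]
Compute completion times sequentially:
  Job 1: processing = 1, completes at 1
  Job 2: processing = 4, completes at 5
  Job 3: processing = 13, completes at 18
  Job 4: processing = 13, completes at 31
  Job 5: processing = 20, completes at 51
Sum of completion times = 106
Average completion time = 106/5 = 21.2

21.2


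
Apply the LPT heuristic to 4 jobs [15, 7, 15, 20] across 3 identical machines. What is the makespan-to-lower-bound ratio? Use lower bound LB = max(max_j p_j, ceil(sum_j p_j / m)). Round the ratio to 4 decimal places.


LPT order: [20, 15, 15, 7]
Machine loads after assignment: [20, 22, 15]
LPT makespan = 22
Lower bound = max(max_job, ceil(total/3)) = max(20, 19) = 20
Ratio = 22 / 20 = 1.1

1.1


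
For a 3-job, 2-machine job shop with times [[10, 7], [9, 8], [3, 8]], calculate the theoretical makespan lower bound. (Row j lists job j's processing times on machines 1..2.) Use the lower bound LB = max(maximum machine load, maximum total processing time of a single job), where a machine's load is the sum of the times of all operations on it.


Machine loads:
  Machine 1: 10 + 9 + 3 = 22
  Machine 2: 7 + 8 + 8 = 23
Max machine load = 23
Job totals:
  Job 1: 17
  Job 2: 17
  Job 3: 11
Max job total = 17
Lower bound = max(23, 17) = 23

23


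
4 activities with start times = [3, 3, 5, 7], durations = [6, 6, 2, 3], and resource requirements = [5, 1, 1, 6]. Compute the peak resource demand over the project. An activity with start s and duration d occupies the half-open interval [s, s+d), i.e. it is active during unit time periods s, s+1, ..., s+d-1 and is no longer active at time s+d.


Each activity i is active on [start_i, start_i + duration_i).
Compute total resource usage per time slot:
  t=0: active resources = [], total = 0
  t=1: active resources = [], total = 0
  t=2: active resources = [], total = 0
  t=3: active resources = [5, 1], total = 6
  t=4: active resources = [5, 1], total = 6
  t=5: active resources = [5, 1, 1], total = 7
  t=6: active resources = [5, 1, 1], total = 7
  t=7: active resources = [5, 1, 6], total = 12
  t=8: active resources = [5, 1, 6], total = 12
  t=9: active resources = [6], total = 6
Peak resource demand = 12

12


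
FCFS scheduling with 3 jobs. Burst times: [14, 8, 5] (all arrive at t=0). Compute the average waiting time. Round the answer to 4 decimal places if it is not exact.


FCFS order (as given): [14, 8, 5]
Waiting times:
  Job 1: wait = 0
  Job 2: wait = 14
  Job 3: wait = 22
Sum of waiting times = 36
Average waiting time = 36/3 = 12.0

12.0


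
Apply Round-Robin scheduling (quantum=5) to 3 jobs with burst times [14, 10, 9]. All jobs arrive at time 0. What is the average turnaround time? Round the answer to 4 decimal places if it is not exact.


Time quantum = 5
Execution trace:
  J1 runs 5 units, time = 5
  J2 runs 5 units, time = 10
  J3 runs 5 units, time = 15
  J1 runs 5 units, time = 20
  J2 runs 5 units, time = 25
  J3 runs 4 units, time = 29
  J1 runs 4 units, time = 33
Finish times: [33, 25, 29]
Average turnaround = 87/3 = 29.0

29.0


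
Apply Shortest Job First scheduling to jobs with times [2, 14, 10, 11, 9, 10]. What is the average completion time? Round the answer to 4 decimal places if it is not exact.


SJF order (ascending): [2, 9, 10, 10, 11, 14]
Completion times:
  Job 1: burst=2, C=2
  Job 2: burst=9, C=11
  Job 3: burst=10, C=21
  Job 4: burst=10, C=31
  Job 5: burst=11, C=42
  Job 6: burst=14, C=56
Average completion = 163/6 = 27.1667

27.1667


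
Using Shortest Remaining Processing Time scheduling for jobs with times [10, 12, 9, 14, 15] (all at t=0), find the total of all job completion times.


Since all jobs arrive at t=0, SRPT equals SPT ordering.
SPT order: [9, 10, 12, 14, 15]
Completion times:
  Job 1: p=9, C=9
  Job 2: p=10, C=19
  Job 3: p=12, C=31
  Job 4: p=14, C=45
  Job 5: p=15, C=60
Total completion time = 9 + 19 + 31 + 45 + 60 = 164

164


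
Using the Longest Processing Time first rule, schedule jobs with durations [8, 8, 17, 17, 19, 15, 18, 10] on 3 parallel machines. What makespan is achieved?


Sort jobs in decreasing order (LPT): [19, 18, 17, 17, 15, 10, 8, 8]
Assign each job to the least loaded machine:
  Machine 1: jobs [19, 10, 8], load = 37
  Machine 2: jobs [18, 15, 8], load = 41
  Machine 3: jobs [17, 17], load = 34
Makespan = max load = 41

41


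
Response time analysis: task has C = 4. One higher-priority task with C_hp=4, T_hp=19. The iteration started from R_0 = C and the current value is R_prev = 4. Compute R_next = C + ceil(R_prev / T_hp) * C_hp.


R_next = C + ceil(R_prev / T_hp) * C_hp
ceil(4 / 19) = ceil(0.2105) = 1
Interference = 1 * 4 = 4
R_next = 4 + 4 = 8

8


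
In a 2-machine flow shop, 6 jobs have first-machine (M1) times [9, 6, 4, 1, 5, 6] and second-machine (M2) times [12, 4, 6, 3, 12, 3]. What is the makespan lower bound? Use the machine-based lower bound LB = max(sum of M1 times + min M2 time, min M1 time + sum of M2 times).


LB1 = sum(M1 times) + min(M2 times) = 31 + 3 = 34
LB2 = min(M1 times) + sum(M2 times) = 1 + 40 = 41
Lower bound = max(LB1, LB2) = max(34, 41) = 41

41


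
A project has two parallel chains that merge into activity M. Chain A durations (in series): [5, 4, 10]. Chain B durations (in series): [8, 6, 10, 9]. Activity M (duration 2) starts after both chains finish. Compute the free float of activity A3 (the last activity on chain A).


ES(A3) = sum of predecessors on chain A = 9
EF(A3) = ES + duration = 9 + 10 = 19
Successor of A3 is M. ES(M) = max(sum(A), sum(B)) = max(19, 33) = 33
Free float = ES(successor) - EF(current) = 33 - 19 = 14

14


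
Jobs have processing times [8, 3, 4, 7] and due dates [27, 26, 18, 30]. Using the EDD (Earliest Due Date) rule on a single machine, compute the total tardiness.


Sort by due date (EDD order): [(4, 18), (3, 26), (8, 27), (7, 30)]
Compute completion times and tardiness:
  Job 1: p=4, d=18, C=4, tardiness=max(0,4-18)=0
  Job 2: p=3, d=26, C=7, tardiness=max(0,7-26)=0
  Job 3: p=8, d=27, C=15, tardiness=max(0,15-27)=0
  Job 4: p=7, d=30, C=22, tardiness=max(0,22-30)=0
Total tardiness = 0

0


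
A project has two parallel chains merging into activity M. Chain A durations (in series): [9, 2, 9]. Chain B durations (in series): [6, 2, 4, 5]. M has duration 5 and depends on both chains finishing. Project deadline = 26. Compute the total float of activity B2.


Forward pass: ES(B2) = sum of predecessors on chain B = 6
EF = ES + duration = 6 + 2 = 8
Backward pass: LF(M) = deadline = 26; LS(M) = 26 - 5 = 21
LF(B2) = LS(M) - sum(successors on chain B) = 21 - 9 = 12
LS = LF - duration = 12 - 2 = 10
Total float = LS - ES = 10 - 6 = 4

4


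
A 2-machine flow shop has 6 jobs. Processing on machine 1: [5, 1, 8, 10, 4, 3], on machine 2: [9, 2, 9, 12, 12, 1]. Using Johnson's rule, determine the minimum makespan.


Apply Johnson's rule:
  Group 1 (a <= b): [(2, 1, 2), (5, 4, 12), (1, 5, 9), (3, 8, 9), (4, 10, 12)]
  Group 2 (a > b): [(6, 3, 1)]
Optimal job order: [2, 5, 1, 3, 4, 6]
Schedule:
  Job 2: M1 done at 1, M2 done at 3
  Job 5: M1 done at 5, M2 done at 17
  Job 1: M1 done at 10, M2 done at 26
  Job 3: M1 done at 18, M2 done at 35
  Job 4: M1 done at 28, M2 done at 47
  Job 6: M1 done at 31, M2 done at 48
Makespan = 48

48


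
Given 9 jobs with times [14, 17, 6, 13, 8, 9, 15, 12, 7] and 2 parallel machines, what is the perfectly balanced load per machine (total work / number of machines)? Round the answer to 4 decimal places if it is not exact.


Total processing time = 14 + 17 + 6 + 13 + 8 + 9 + 15 + 12 + 7 = 101
Number of machines = 2
Ideal balanced load = 101 / 2 = 50.5

50.5


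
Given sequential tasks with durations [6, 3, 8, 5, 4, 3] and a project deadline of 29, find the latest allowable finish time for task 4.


LF(activity 4) = deadline - sum of successor durations
Successors: activities 5 through 6 with durations [4, 3]
Sum of successor durations = 7
LF = 29 - 7 = 22

22


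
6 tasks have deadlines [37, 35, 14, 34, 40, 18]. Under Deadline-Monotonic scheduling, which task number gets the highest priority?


Sort tasks by relative deadline (ascending):
  Task 3: deadline = 14
  Task 6: deadline = 18
  Task 4: deadline = 34
  Task 2: deadline = 35
  Task 1: deadline = 37
  Task 5: deadline = 40
Priority order (highest first): [3, 6, 4, 2, 1, 5]
Highest priority task = 3

3


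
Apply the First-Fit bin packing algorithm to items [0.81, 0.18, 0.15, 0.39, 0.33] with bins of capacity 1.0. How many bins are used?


Place items sequentially using First-Fit:
  Item 0.81 -> new Bin 1
  Item 0.18 -> Bin 1 (now 0.99)
  Item 0.15 -> new Bin 2
  Item 0.39 -> Bin 2 (now 0.54)
  Item 0.33 -> Bin 2 (now 0.87)
Total bins used = 2

2


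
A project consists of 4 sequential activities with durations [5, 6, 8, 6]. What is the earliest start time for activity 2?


Activity 2 starts after activities 1 through 1 complete.
Predecessor durations: [5]
ES = 5 = 5

5


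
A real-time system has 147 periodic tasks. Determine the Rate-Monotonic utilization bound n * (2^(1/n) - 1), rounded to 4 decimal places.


Compute 2^(1/147) = 1.0047264214
Subtract 1: 1.0047264214 - 1 = 0.0047264214
Multiply by n: 147 * 0.0047264214 = 0.6947839458
Round to 4 dp: 0.6948

0.6948


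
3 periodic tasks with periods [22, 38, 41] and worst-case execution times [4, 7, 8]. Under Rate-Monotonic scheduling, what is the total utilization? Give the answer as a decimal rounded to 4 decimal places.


Compute individual utilizations (exact fractions):
  Task 1: C/T = 4/22 = 2/11 (approx. 0.1818)
  Task 2: C/T = 7/38 (approx. 0.1842)
  Task 3: C/T = 8/41 (approx. 0.1951)
Total utilization U = 2/11 + 7/38 + 8/41 = 9617/17138
Rounded to 4 decimal places: U = 0.5612
RM (Liu & Layland) bound for 3 tasks = 0.779763; compare with U = 9617/17138 (approx. 0.561151)
U <= bound, so schedulable by RM sufficient condition.

0.5612


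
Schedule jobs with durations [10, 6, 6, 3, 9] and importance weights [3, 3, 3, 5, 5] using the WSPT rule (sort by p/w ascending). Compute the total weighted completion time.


Compute p/w ratios and sort ascending (WSPT): [(3, 5), (9, 5), (6, 3), (6, 3), (10, 3)]
Compute weighted completion times:
  Job (p=3,w=5): C=3, w*C=5*3=15
  Job (p=9,w=5): C=12, w*C=5*12=60
  Job (p=6,w=3): C=18, w*C=3*18=54
  Job (p=6,w=3): C=24, w*C=3*24=72
  Job (p=10,w=3): C=34, w*C=3*34=102
Total weighted completion time = 303

303


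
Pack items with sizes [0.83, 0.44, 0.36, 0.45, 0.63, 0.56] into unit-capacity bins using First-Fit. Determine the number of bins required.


Place items sequentially using First-Fit:
  Item 0.83 -> new Bin 1
  Item 0.44 -> new Bin 2
  Item 0.36 -> Bin 2 (now 0.8)
  Item 0.45 -> new Bin 3
  Item 0.63 -> new Bin 4
  Item 0.56 -> new Bin 5
Total bins used = 5

5


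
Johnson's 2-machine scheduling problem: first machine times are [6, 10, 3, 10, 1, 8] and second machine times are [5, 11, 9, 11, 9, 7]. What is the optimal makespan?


Apply Johnson's rule:
  Group 1 (a <= b): [(5, 1, 9), (3, 3, 9), (2, 10, 11), (4, 10, 11)]
  Group 2 (a > b): [(6, 8, 7), (1, 6, 5)]
Optimal job order: [5, 3, 2, 4, 6, 1]
Schedule:
  Job 5: M1 done at 1, M2 done at 10
  Job 3: M1 done at 4, M2 done at 19
  Job 2: M1 done at 14, M2 done at 30
  Job 4: M1 done at 24, M2 done at 41
  Job 6: M1 done at 32, M2 done at 48
  Job 1: M1 done at 38, M2 done at 53
Makespan = 53

53


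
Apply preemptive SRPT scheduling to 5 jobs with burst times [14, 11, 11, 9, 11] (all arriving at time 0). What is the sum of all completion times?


Since all jobs arrive at t=0, SRPT equals SPT ordering.
SPT order: [9, 11, 11, 11, 14]
Completion times:
  Job 1: p=9, C=9
  Job 2: p=11, C=20
  Job 3: p=11, C=31
  Job 4: p=11, C=42
  Job 5: p=14, C=56
Total completion time = 9 + 20 + 31 + 42 + 56 = 158

158


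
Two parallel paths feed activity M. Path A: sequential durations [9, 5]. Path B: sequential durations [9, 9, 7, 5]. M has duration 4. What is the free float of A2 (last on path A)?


ES(A2) = sum of predecessors on chain A = 9
EF(A2) = ES + duration = 9 + 5 = 14
Successor of A2 is M. ES(M) = max(sum(A), sum(B)) = max(14, 30) = 30
Free float = ES(successor) - EF(current) = 30 - 14 = 16

16


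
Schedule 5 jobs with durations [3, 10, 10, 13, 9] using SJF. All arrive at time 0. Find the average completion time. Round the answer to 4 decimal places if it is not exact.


SJF order (ascending): [3, 9, 10, 10, 13]
Completion times:
  Job 1: burst=3, C=3
  Job 2: burst=9, C=12
  Job 3: burst=10, C=22
  Job 4: burst=10, C=32
  Job 5: burst=13, C=45
Average completion = 114/5 = 22.8

22.8


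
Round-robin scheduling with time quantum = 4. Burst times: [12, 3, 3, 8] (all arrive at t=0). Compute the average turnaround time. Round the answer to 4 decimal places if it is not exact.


Time quantum = 4
Execution trace:
  J1 runs 4 units, time = 4
  J2 runs 3 units, time = 7
  J3 runs 3 units, time = 10
  J4 runs 4 units, time = 14
  J1 runs 4 units, time = 18
  J4 runs 4 units, time = 22
  J1 runs 4 units, time = 26
Finish times: [26, 7, 10, 22]
Average turnaround = 65/4 = 16.25

16.25


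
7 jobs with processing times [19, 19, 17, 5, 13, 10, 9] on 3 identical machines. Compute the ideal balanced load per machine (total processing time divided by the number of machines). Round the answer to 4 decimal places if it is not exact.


Total processing time = 19 + 19 + 17 + 5 + 13 + 10 + 9 = 92
Number of machines = 3
Ideal balanced load = 92 / 3 = 30.6667

30.6667


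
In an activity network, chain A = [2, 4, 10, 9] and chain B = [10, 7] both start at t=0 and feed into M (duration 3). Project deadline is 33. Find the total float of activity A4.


Forward pass: ES(A4) = sum of predecessors on chain A = 16
EF = ES + duration = 16 + 9 = 25
Backward pass: LF(M) = deadline = 33; LS(M) = 33 - 3 = 30
LF(A4) = LS(M) - sum(successors on chain A) = 30 - 0 = 30
LS = LF - duration = 30 - 9 = 21
Total float = LS - ES = 21 - 16 = 5

5


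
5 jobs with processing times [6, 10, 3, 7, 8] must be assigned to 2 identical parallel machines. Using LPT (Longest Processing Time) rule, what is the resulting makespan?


Sort jobs in decreasing order (LPT): [10, 8, 7, 6, 3]
Assign each job to the least loaded machine:
  Machine 1: jobs [10, 6], load = 16
  Machine 2: jobs [8, 7, 3], load = 18
Makespan = max load = 18

18


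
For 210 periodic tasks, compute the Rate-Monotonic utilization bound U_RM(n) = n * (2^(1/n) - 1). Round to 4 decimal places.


Compute 2^(1/210) = 1.0033061542
Subtract 1: 1.0033061542 - 1 = 0.0033061542
Multiply by n: 210 * 0.0033061542 = 0.6942923820
Round to 4 dp: 0.6943

0.6943


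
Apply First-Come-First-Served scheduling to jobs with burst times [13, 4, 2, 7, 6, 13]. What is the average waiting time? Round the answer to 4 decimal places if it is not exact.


FCFS order (as given): [13, 4, 2, 7, 6, 13]
Waiting times:
  Job 1: wait = 0
  Job 2: wait = 13
  Job 3: wait = 17
  Job 4: wait = 19
  Job 5: wait = 26
  Job 6: wait = 32
Sum of waiting times = 107
Average waiting time = 107/6 = 17.8333

17.8333


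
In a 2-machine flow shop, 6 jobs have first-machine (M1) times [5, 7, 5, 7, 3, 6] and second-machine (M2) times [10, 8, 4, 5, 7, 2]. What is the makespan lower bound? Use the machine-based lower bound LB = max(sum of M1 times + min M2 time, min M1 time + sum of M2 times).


LB1 = sum(M1 times) + min(M2 times) = 33 + 2 = 35
LB2 = min(M1 times) + sum(M2 times) = 3 + 36 = 39
Lower bound = max(LB1, LB2) = max(35, 39) = 39

39


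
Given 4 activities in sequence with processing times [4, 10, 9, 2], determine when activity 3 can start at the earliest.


Activity 3 starts after activities 1 through 2 complete.
Predecessor durations: [4, 10]
ES = 4 + 10 = 14

14


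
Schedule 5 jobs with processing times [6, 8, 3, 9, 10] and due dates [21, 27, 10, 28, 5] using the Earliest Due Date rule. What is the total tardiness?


Sort by due date (EDD order): [(10, 5), (3, 10), (6, 21), (8, 27), (9, 28)]
Compute completion times and tardiness:
  Job 1: p=10, d=5, C=10, tardiness=max(0,10-5)=5
  Job 2: p=3, d=10, C=13, tardiness=max(0,13-10)=3
  Job 3: p=6, d=21, C=19, tardiness=max(0,19-21)=0
  Job 4: p=8, d=27, C=27, tardiness=max(0,27-27)=0
  Job 5: p=9, d=28, C=36, tardiness=max(0,36-28)=8
Total tardiness = 16

16


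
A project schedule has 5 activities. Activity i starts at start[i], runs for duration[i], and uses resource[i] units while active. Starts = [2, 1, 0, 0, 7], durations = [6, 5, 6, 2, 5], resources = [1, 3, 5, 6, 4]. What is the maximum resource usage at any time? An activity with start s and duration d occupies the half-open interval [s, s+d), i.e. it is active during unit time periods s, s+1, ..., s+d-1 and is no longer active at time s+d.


Each activity i is active on [start_i, start_i + duration_i).
Compute total resource usage per time slot:
  t=0: active resources = [5, 6], total = 11
  t=1: active resources = [3, 5, 6], total = 14
  t=2: active resources = [1, 3, 5], total = 9
  t=3: active resources = [1, 3, 5], total = 9
  t=4: active resources = [1, 3, 5], total = 9
  t=5: active resources = [1, 3, 5], total = 9
  t=6: active resources = [1], total = 1
  t=7: active resources = [1, 4], total = 5
  t=8: active resources = [4], total = 4
  t=9: active resources = [4], total = 4
  t=10: active resources = [4], total = 4
  t=11: active resources = [4], total = 4
Peak resource demand = 14

14


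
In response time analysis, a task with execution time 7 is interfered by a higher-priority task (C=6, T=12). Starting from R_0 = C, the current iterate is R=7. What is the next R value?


R_next = C + ceil(R_prev / T_hp) * C_hp
ceil(7 / 12) = ceil(0.5833) = 1
Interference = 1 * 6 = 6
R_next = 7 + 6 = 13

13


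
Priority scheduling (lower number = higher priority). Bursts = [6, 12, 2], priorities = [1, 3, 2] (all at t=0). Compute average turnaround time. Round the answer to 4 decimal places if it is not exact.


Sort by priority (ascending = highest first):
Order: [(1, 6), (2, 2), (3, 12)]
Completion times:
  Priority 1, burst=6, C=6
  Priority 2, burst=2, C=8
  Priority 3, burst=12, C=20
Average turnaround = 34/3 = 11.3333

11.3333


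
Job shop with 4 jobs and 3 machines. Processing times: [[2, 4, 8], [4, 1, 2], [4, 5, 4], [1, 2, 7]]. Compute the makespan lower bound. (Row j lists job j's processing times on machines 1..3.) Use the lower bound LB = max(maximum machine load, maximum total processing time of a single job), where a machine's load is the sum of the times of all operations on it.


Machine loads:
  Machine 1: 2 + 4 + 4 + 1 = 11
  Machine 2: 4 + 1 + 5 + 2 = 12
  Machine 3: 8 + 2 + 4 + 7 = 21
Max machine load = 21
Job totals:
  Job 1: 14
  Job 2: 7
  Job 3: 13
  Job 4: 10
Max job total = 14
Lower bound = max(21, 14) = 21

21


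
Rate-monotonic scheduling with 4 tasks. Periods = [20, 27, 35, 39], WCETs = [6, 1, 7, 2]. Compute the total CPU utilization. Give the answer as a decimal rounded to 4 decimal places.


Compute individual utilizations (exact fractions):
  Task 1: C/T = 6/20 = 3/10 (approx. 0.3)
  Task 2: C/T = 1/27 (approx. 0.037)
  Task 3: C/T = 7/35 = 1/5 (approx. 0.2)
  Task 4: C/T = 2/39 (approx. 0.0513)
Total utilization U = 3/10 + 1/27 + 1/5 + 2/39 = 413/702
Rounded to 4 decimal places: U = 0.5883
RM (Liu & Layland) bound for 4 tasks = 0.756828; compare with U = 413/702 (approx. 0.588319)
U <= bound, so schedulable by RM sufficient condition.

0.5883


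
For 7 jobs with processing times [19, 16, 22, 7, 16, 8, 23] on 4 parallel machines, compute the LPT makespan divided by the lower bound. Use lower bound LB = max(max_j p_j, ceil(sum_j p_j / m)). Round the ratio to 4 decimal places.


LPT order: [23, 22, 19, 16, 16, 8, 7]
Machine loads after assignment: [23, 29, 27, 32]
LPT makespan = 32
Lower bound = max(max_job, ceil(total/4)) = max(23, 28) = 28
Ratio = 32 / 28 = 1.1429

1.1429


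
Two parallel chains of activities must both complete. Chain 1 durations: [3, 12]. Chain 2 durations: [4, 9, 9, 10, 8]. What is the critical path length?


Path A total = 3 + 12 = 15
Path B total = 4 + 9 + 9 + 10 + 8 = 40
Critical path = longest path = max(15, 40) = 40

40


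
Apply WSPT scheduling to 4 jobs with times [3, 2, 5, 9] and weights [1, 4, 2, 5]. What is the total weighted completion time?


Compute p/w ratios and sort ascending (WSPT): [(2, 4), (9, 5), (5, 2), (3, 1)]
Compute weighted completion times:
  Job (p=2,w=4): C=2, w*C=4*2=8
  Job (p=9,w=5): C=11, w*C=5*11=55
  Job (p=5,w=2): C=16, w*C=2*16=32
  Job (p=3,w=1): C=19, w*C=1*19=19
Total weighted completion time = 114

114


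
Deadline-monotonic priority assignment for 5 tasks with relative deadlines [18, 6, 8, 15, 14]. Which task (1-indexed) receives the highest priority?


Sort tasks by relative deadline (ascending):
  Task 2: deadline = 6
  Task 3: deadline = 8
  Task 5: deadline = 14
  Task 4: deadline = 15
  Task 1: deadline = 18
Priority order (highest first): [2, 3, 5, 4, 1]
Highest priority task = 2

2


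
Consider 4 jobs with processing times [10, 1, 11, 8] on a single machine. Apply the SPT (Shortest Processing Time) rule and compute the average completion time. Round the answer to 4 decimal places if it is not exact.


Sort jobs by processing time (SPT order): [1, 8, 10, 11]
Compute completion times sequentially:
  Job 1: processing = 1, completes at 1
  Job 2: processing = 8, completes at 9
  Job 3: processing = 10, completes at 19
  Job 4: processing = 11, completes at 30
Sum of completion times = 59
Average completion time = 59/4 = 14.75

14.75


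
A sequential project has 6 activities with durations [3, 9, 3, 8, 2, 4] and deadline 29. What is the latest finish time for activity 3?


LF(activity 3) = deadline - sum of successor durations
Successors: activities 4 through 6 with durations [8, 2, 4]
Sum of successor durations = 14
LF = 29 - 14 = 15

15


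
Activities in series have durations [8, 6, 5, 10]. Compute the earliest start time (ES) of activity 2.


Activity 2 starts after activities 1 through 1 complete.
Predecessor durations: [8]
ES = 8 = 8

8


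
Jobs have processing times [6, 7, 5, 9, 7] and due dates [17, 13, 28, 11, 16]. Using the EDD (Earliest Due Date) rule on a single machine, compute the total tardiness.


Sort by due date (EDD order): [(9, 11), (7, 13), (7, 16), (6, 17), (5, 28)]
Compute completion times and tardiness:
  Job 1: p=9, d=11, C=9, tardiness=max(0,9-11)=0
  Job 2: p=7, d=13, C=16, tardiness=max(0,16-13)=3
  Job 3: p=7, d=16, C=23, tardiness=max(0,23-16)=7
  Job 4: p=6, d=17, C=29, tardiness=max(0,29-17)=12
  Job 5: p=5, d=28, C=34, tardiness=max(0,34-28)=6
Total tardiness = 28

28


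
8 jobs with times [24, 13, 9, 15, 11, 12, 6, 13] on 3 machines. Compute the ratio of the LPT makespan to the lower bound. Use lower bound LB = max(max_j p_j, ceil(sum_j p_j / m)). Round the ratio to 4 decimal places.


LPT order: [24, 15, 13, 13, 12, 11, 9, 6]
Machine loads after assignment: [35, 33, 35]
LPT makespan = 35
Lower bound = max(max_job, ceil(total/3)) = max(24, 35) = 35
Ratio = 35 / 35 = 1.0

1.0
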